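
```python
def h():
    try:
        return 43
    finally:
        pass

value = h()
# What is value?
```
43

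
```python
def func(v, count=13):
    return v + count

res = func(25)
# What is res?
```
38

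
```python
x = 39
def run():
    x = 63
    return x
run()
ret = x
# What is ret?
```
39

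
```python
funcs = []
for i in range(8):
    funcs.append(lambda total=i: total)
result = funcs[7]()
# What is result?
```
7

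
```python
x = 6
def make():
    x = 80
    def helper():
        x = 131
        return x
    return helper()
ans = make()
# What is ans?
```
131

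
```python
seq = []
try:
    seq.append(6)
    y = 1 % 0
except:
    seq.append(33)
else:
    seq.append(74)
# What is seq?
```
[6, 33]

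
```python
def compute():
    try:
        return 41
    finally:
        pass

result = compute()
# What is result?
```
41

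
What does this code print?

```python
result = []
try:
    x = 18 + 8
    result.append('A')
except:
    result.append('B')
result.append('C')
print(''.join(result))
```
AC

No exception, try block completes normally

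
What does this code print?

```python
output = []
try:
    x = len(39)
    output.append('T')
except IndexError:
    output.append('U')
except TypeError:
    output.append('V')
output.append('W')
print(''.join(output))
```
VW

TypeError is caught by its specific handler, not IndexError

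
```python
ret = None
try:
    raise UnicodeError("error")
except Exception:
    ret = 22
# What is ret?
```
22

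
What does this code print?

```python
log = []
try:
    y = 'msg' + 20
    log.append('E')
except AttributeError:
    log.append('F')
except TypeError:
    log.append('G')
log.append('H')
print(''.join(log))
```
GH

TypeError is caught by its specific handler, not AttributeError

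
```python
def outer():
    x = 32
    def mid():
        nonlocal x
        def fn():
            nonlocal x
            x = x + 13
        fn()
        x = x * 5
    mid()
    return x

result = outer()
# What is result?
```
225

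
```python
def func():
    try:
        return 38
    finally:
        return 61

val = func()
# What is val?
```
61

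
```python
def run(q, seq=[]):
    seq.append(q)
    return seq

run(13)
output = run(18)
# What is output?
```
[13, 18]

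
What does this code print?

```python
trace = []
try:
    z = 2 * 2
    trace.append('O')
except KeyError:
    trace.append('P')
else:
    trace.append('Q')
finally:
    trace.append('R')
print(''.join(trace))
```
OQR

else runs before finally when no exception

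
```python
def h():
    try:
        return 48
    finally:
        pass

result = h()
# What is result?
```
48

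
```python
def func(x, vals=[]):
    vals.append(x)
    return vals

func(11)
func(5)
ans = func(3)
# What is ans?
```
[11, 5, 3]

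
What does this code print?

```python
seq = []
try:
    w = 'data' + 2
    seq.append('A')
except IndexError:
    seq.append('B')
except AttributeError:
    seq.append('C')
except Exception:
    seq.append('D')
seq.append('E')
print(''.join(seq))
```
DE

TypeError not specifically caught, falls to Exception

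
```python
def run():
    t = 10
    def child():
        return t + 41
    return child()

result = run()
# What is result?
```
51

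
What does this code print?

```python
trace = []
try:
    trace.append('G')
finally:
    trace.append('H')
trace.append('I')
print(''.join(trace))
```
GHI

try/finally without except, no exception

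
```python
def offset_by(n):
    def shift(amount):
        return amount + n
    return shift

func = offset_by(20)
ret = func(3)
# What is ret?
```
23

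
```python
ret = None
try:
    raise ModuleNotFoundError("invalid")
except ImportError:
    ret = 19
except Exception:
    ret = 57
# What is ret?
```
19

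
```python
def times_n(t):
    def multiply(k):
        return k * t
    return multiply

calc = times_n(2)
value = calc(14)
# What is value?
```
28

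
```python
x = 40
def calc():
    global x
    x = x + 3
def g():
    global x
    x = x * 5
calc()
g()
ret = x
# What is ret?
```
215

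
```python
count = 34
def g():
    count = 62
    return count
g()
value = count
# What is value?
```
34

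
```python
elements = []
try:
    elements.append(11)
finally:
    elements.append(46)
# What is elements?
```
[11, 46]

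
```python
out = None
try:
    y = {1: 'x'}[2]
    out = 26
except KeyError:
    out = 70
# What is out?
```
70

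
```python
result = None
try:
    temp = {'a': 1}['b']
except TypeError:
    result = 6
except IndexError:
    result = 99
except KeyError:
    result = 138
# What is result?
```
138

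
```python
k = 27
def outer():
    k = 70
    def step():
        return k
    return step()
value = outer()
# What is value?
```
70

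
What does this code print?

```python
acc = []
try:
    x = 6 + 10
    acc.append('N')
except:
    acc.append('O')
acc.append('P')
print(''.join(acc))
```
NP

No exception, try block completes normally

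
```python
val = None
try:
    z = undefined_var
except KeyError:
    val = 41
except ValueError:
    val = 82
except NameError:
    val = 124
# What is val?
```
124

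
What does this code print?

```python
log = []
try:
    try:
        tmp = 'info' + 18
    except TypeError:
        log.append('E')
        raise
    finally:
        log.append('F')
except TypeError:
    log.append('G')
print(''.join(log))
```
EFG

finally runs before re-raised exception propagates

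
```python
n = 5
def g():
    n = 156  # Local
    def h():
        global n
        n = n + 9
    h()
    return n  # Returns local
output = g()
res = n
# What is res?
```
14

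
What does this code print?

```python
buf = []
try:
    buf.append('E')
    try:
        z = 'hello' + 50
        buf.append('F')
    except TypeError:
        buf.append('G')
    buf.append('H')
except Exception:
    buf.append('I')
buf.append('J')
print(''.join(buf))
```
EGHJ

Inner exception caught by inner handler, outer continues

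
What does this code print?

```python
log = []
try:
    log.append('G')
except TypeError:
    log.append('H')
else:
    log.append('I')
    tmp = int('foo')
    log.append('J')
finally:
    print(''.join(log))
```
GI

Try succeeds, else appends 'I', ValueError in else is uncaught, finally prints before exception propagates ('J' never appended)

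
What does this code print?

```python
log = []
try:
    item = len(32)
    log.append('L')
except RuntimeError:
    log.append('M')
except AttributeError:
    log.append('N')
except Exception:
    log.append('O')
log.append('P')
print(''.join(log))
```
OP

TypeError not specifically caught, falls to Exception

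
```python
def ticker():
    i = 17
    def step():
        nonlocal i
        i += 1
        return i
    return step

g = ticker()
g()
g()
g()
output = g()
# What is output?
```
21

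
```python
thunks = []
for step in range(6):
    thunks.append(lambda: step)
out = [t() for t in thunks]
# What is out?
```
[5, 5, 5, 5, 5, 5]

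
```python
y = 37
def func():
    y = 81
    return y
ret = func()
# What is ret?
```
81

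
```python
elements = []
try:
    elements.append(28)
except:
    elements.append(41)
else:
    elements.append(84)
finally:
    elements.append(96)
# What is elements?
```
[28, 84, 96]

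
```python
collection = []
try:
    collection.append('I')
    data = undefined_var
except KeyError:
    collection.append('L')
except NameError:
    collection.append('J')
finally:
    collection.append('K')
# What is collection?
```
['I', 'J', 'K']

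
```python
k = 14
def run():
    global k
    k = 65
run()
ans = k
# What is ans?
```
65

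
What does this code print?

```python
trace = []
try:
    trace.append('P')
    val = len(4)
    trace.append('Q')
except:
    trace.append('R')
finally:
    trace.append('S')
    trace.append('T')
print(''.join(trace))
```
PRST

Code before exception runs, then except, then all of finally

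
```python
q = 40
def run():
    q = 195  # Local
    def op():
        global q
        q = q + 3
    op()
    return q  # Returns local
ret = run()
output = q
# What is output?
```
43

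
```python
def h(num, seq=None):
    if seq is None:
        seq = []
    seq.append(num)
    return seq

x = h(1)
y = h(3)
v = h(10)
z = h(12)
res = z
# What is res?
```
[12]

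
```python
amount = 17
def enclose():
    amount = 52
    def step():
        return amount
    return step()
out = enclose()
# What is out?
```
52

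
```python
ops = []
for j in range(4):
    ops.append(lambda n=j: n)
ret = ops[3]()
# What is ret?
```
3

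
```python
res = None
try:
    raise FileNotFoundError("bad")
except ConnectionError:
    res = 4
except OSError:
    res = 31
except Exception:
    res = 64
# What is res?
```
31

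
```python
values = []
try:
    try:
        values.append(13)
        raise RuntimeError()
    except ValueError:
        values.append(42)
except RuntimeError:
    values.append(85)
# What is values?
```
[13, 85]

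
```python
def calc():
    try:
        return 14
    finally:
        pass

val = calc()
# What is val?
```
14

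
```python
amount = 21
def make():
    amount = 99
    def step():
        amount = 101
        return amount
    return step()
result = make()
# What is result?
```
101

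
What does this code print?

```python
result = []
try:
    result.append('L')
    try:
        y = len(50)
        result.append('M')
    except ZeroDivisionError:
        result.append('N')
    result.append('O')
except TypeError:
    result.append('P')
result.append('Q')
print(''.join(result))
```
LPQ

Inner handler doesn't match, propagates to outer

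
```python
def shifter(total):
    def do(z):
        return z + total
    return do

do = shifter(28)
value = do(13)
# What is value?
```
41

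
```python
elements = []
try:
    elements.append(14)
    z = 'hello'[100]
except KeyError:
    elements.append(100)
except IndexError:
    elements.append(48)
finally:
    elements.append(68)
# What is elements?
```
[14, 48, 68]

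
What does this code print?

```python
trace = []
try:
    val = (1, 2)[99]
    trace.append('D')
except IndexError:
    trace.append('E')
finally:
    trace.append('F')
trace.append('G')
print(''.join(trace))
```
EFG

finally always runs, even after exception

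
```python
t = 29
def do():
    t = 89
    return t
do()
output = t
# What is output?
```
29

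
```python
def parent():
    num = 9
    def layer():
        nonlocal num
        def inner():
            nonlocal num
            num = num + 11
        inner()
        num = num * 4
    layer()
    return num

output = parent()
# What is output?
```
80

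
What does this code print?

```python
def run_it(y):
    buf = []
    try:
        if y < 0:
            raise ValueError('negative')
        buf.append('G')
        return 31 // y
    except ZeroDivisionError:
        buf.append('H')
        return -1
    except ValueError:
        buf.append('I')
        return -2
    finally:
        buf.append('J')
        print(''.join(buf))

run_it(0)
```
GHJ

y=0 causes ZeroDivisionError, caught, finally prints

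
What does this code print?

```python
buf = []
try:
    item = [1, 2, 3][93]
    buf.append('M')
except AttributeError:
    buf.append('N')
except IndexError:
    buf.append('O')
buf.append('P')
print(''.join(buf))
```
OP

IndexError is caught by its specific handler, not AttributeError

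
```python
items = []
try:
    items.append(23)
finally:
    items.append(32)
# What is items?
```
[23, 32]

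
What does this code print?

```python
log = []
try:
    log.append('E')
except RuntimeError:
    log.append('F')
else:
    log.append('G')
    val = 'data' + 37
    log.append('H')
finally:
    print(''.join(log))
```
EG

Try succeeds, else appends 'G', TypeError in else is uncaught, finally prints before exception propagates ('H' never appended)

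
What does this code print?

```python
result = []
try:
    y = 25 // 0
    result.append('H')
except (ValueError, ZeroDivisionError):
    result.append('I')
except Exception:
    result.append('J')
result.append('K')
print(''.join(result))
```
IK

ZeroDivisionError matches tuple containing it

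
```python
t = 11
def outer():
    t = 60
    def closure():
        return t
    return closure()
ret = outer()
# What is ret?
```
60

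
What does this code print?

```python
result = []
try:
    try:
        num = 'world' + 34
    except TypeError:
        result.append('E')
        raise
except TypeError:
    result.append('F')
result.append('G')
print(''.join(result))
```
EFG

raise without argument re-raises current exception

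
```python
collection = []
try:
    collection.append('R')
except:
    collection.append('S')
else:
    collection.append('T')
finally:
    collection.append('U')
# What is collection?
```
['R', 'T', 'U']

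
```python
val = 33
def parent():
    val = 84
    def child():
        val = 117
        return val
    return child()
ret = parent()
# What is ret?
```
117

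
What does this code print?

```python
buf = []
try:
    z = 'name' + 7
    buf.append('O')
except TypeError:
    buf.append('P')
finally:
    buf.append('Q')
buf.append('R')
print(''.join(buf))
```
PQR

finally always runs, even after exception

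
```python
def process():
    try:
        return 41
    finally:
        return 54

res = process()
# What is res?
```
54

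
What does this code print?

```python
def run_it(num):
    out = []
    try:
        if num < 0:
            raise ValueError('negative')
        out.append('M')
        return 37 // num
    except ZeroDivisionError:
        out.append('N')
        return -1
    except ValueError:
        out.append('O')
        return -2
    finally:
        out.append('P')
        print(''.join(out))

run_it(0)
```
MNP

num=0 causes ZeroDivisionError, caught, finally prints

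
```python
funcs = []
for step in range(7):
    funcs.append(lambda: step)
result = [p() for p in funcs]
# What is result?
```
[6, 6, 6, 6, 6, 6, 6]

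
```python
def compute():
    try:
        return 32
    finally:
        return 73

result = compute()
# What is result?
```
73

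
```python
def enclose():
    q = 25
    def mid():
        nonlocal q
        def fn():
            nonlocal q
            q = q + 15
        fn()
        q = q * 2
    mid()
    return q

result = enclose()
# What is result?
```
80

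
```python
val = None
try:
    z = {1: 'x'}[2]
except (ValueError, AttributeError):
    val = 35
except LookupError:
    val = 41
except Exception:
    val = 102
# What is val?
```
41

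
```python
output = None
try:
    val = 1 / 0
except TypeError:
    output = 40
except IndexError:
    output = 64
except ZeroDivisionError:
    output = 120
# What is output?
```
120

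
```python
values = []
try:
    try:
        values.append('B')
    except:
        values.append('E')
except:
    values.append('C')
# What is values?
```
['B']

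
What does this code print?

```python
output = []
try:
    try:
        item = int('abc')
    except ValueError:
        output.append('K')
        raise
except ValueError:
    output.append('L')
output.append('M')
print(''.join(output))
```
KLM

raise without argument re-raises current exception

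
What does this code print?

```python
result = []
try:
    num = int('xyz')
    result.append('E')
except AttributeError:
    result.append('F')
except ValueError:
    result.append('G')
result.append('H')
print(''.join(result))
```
GH

ValueError is caught by its specific handler, not AttributeError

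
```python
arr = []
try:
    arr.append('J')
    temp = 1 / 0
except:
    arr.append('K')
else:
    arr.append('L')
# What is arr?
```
['J', 'K']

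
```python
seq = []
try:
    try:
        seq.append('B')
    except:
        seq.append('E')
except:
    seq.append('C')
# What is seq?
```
['B']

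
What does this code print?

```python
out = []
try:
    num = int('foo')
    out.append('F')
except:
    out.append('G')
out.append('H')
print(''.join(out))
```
GH

Exception raised in try, caught by bare except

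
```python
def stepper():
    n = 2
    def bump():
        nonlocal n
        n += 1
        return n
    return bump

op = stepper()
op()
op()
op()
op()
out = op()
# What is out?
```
7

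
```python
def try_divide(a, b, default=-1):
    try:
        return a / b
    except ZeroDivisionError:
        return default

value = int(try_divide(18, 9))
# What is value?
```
2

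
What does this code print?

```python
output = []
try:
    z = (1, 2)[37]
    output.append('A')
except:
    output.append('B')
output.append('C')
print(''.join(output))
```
BC

Exception raised in try, caught by bare except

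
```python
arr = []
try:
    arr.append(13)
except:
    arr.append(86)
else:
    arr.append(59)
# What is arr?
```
[13, 59]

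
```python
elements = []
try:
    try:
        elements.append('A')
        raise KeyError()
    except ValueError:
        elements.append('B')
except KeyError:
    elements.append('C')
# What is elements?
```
['A', 'C']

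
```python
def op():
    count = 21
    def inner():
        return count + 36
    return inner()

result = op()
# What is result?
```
57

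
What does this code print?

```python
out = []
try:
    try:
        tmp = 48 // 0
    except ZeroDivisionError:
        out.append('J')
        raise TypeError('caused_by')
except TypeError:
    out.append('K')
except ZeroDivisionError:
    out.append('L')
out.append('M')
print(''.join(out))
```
JKM

TypeError raised and caught, original ZeroDivisionError not re-raised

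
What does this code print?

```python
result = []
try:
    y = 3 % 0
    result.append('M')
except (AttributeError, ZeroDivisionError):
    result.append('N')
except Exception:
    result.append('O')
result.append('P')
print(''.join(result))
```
NP

ZeroDivisionError matches tuple containing it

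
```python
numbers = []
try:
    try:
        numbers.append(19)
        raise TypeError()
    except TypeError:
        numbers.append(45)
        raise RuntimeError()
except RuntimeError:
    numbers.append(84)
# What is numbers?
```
[19, 45, 84]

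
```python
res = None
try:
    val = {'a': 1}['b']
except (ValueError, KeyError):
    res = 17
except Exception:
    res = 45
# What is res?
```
17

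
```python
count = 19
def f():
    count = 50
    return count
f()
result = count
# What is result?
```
19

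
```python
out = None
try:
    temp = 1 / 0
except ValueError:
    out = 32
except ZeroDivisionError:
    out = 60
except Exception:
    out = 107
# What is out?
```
60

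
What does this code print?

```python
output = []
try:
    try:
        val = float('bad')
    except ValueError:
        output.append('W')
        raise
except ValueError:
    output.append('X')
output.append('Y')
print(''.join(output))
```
WXY

raise without argument re-raises current exception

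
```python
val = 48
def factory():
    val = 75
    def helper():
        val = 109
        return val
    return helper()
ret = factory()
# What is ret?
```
109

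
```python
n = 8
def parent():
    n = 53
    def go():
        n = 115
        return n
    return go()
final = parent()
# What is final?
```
115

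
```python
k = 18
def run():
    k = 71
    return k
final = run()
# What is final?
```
71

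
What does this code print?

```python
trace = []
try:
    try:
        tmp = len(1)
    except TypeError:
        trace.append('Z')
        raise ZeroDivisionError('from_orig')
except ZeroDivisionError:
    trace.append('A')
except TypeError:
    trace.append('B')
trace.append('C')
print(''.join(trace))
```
ZAC

ZeroDivisionError raised and caught, original TypeError not re-raised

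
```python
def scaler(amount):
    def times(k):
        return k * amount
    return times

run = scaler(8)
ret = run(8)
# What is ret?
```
64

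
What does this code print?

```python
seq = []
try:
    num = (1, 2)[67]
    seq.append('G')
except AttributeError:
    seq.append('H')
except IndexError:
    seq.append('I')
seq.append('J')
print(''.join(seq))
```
IJ

IndexError is caught by its specific handler, not AttributeError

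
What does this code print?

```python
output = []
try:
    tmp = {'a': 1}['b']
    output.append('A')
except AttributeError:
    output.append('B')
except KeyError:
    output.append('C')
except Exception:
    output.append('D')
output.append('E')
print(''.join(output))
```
CE

KeyError matches before generic Exception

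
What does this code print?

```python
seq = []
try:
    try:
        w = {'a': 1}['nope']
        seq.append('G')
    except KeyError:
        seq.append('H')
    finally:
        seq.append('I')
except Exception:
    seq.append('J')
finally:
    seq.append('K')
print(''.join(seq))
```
HIK

Both finally blocks run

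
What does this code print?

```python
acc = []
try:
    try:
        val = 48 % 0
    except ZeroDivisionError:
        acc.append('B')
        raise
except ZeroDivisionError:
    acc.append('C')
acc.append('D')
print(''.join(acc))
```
BCD

raise without argument re-raises current exception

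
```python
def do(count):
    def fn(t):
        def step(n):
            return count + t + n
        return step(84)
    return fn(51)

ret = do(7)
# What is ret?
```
142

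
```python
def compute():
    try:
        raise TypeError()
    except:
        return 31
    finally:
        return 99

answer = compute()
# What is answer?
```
99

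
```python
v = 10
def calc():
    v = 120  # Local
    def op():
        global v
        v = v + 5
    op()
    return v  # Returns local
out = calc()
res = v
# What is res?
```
15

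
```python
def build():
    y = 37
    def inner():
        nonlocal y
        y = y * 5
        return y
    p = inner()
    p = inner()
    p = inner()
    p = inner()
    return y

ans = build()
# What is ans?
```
23125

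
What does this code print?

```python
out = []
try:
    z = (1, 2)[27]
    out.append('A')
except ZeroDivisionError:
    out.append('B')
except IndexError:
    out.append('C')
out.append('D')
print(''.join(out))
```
CD

IndexError is caught by its specific handler, not ZeroDivisionError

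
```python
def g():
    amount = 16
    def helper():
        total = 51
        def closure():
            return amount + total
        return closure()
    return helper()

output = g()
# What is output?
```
67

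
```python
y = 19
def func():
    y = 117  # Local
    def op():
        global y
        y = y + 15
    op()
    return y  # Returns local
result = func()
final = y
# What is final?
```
34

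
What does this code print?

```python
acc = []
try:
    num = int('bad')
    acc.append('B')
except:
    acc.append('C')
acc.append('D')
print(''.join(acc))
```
CD

Exception raised in try, caught by bare except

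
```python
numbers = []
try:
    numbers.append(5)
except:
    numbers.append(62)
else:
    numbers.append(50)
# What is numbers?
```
[5, 50]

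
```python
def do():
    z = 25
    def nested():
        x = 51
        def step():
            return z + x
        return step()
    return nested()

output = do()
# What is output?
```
76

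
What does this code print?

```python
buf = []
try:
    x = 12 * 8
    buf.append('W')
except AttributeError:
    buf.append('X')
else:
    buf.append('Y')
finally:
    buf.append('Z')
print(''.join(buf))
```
WYZ

else runs before finally when no exception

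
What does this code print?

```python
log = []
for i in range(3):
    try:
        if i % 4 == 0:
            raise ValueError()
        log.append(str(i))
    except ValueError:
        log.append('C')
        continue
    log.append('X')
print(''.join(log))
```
C1X2X

continue in except skips rest of loop body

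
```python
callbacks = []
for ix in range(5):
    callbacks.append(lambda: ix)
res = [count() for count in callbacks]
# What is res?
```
[4, 4, 4, 4, 4]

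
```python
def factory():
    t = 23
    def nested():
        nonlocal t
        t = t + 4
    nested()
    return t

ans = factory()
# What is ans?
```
27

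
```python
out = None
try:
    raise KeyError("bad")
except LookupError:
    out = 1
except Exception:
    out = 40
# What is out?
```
1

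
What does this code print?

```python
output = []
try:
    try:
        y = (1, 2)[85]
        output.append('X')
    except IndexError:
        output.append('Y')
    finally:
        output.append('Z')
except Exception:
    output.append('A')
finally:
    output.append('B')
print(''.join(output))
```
YZB

Both finally blocks run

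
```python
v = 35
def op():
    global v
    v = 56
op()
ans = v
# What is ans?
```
56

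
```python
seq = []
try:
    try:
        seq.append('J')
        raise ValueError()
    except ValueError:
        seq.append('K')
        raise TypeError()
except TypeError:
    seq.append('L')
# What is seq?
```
['J', 'K', 'L']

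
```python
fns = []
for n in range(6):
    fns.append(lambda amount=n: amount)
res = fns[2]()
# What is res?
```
2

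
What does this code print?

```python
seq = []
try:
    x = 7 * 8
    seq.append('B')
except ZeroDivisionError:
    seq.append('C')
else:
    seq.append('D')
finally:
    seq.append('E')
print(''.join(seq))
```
BDE

else runs before finally when no exception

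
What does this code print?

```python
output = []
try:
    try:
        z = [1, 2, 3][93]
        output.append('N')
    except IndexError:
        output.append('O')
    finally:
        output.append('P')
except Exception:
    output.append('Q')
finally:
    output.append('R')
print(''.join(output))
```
OPR

Both finally blocks run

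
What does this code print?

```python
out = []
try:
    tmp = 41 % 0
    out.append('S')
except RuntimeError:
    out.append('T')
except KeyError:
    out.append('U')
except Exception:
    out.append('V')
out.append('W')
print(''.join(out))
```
VW

ZeroDivisionError not specifically caught, falls to Exception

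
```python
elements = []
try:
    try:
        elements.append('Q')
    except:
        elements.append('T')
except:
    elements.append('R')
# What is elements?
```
['Q']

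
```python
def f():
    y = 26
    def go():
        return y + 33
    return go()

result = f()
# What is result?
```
59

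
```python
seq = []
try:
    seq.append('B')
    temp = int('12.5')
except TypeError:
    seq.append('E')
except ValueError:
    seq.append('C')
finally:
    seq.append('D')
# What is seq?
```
['B', 'C', 'D']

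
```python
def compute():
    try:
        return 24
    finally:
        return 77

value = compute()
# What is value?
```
77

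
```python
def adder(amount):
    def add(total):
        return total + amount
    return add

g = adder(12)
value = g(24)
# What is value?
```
36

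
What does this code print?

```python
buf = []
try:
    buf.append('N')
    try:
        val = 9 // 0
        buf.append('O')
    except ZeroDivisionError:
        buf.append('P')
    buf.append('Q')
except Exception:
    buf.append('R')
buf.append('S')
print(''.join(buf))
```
NPQS

Inner exception caught by inner handler, outer continues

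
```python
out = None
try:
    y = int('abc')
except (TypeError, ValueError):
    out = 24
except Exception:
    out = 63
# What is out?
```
24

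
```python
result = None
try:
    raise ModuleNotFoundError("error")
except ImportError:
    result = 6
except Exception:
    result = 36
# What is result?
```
6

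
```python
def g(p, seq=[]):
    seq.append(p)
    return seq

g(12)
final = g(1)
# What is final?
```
[12, 1]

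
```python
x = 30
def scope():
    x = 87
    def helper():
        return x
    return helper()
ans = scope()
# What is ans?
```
87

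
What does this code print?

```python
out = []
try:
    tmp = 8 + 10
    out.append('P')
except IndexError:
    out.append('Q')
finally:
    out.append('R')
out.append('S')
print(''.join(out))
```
PRS

finally runs after normal execution too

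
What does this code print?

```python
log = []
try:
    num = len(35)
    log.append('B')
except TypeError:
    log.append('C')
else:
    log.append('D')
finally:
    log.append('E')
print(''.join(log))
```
CE

Exception: except runs, else skipped, finally runs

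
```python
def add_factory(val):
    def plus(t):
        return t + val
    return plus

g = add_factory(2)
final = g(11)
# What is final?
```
13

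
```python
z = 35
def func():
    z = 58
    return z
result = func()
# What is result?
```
58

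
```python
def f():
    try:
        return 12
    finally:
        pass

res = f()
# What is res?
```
12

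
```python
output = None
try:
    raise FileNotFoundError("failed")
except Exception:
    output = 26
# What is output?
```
26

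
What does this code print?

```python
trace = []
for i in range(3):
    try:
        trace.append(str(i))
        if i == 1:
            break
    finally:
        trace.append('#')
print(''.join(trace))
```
0#1#

finally runs even when breaking out of loop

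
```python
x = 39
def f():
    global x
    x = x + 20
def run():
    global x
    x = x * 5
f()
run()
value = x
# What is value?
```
295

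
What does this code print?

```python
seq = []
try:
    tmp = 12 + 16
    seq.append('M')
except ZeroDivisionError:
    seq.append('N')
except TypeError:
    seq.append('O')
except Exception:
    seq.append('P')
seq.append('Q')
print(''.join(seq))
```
MQ

No exception, try block completes normally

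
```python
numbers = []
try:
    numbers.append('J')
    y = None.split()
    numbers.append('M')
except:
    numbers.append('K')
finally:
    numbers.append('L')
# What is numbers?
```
['J', 'K', 'L']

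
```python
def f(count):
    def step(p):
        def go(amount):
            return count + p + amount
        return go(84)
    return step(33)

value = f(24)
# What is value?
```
141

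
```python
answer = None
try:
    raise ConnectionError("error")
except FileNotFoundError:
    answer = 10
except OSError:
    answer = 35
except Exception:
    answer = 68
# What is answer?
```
35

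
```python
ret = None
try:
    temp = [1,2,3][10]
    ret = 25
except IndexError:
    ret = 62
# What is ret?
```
62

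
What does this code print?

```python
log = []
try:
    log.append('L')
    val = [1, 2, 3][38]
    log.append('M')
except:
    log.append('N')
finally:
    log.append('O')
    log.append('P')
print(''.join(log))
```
LNOP

Code before exception runs, then except, then all of finally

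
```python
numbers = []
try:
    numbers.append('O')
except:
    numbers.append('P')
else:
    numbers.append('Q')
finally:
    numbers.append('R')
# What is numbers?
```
['O', 'Q', 'R']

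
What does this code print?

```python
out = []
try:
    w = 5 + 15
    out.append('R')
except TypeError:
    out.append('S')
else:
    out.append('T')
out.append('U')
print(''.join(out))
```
RTU

else block runs when no exception occurs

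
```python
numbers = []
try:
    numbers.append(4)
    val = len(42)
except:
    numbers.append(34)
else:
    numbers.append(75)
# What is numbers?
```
[4, 34]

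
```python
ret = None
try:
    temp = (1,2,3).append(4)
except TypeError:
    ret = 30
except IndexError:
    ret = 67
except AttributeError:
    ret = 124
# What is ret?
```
124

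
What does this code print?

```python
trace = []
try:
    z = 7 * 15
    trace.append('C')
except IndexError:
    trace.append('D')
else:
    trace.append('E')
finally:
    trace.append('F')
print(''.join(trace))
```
CEF

else runs before finally when no exception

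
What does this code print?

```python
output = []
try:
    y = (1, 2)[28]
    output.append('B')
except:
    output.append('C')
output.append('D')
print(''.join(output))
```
CD

Exception raised in try, caught by bare except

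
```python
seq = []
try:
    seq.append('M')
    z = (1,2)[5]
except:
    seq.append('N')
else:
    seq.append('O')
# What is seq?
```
['M', 'N']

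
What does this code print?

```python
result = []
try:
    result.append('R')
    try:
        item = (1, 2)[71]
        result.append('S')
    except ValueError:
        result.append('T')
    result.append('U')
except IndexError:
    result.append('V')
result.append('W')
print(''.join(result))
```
RVW

Inner handler doesn't match, propagates to outer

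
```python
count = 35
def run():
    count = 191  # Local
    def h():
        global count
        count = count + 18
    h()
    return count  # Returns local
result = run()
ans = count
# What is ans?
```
53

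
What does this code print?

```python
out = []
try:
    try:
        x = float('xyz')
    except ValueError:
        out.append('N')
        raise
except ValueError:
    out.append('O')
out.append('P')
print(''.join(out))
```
NOP

raise without argument re-raises current exception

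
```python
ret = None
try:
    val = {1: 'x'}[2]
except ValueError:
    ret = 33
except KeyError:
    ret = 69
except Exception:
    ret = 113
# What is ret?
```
69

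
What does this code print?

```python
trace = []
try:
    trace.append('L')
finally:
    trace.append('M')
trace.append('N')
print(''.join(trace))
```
LMN

try/finally without except, no exception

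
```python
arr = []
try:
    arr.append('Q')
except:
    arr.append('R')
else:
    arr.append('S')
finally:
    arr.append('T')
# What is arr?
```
['Q', 'S', 'T']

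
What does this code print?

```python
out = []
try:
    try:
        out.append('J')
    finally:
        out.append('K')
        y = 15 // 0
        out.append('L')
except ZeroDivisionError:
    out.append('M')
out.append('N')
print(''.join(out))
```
JKMN

Exception in inner finally caught by outer except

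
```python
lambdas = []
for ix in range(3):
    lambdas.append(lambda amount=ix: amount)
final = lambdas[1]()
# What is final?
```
1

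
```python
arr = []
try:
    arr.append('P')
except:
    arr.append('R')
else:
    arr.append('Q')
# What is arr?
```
['P', 'Q']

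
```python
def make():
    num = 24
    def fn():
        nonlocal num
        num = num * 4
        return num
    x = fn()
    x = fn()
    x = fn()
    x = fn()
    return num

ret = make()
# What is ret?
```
6144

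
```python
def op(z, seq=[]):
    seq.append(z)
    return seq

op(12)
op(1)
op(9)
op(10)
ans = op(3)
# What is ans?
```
[12, 1, 9, 10, 3]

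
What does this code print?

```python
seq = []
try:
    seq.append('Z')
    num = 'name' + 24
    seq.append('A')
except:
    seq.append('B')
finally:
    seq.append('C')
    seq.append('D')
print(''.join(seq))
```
ZBCD

Code before exception runs, then except, then all of finally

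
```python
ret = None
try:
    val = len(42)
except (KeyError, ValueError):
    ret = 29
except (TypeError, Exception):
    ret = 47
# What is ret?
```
47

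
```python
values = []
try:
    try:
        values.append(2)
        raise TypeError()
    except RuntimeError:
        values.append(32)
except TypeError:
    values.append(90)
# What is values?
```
[2, 90]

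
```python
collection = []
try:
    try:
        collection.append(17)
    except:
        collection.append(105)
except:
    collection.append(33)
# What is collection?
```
[17]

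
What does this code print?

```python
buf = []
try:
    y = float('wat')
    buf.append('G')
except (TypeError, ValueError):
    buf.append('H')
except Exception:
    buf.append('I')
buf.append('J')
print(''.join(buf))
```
HJ

ValueError matches tuple containing it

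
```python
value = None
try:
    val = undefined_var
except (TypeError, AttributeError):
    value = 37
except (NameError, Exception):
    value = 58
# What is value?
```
58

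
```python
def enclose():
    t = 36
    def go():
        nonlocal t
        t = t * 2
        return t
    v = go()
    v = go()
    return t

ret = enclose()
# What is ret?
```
144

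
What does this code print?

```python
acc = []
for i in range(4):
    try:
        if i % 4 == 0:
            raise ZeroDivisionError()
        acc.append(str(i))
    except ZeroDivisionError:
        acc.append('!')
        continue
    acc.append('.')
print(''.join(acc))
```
!1.2.3.

continue in except skips rest of loop body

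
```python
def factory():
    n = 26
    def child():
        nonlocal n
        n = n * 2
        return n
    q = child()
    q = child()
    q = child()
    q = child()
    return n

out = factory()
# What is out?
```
416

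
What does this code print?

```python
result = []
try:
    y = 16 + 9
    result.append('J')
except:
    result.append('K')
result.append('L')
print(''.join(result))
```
JL

No exception, try block completes normally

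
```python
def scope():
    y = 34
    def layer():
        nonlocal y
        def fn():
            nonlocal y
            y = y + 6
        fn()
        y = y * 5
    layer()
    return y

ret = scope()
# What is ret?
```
200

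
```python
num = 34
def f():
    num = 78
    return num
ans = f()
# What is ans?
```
78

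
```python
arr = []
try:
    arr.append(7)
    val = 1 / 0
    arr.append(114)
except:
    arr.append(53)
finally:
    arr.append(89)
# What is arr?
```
[7, 53, 89]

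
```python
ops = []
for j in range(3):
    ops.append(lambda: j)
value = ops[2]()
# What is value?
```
2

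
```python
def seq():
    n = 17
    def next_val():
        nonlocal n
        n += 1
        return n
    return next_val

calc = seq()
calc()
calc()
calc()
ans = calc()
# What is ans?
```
21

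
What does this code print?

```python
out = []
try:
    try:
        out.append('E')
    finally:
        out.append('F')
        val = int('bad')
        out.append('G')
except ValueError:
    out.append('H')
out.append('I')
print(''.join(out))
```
EFHI

Exception in inner finally caught by outer except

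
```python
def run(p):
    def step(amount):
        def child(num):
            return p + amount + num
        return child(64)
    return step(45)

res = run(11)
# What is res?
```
120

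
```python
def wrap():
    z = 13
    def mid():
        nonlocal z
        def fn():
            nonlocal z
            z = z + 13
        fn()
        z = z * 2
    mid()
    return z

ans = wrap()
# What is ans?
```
52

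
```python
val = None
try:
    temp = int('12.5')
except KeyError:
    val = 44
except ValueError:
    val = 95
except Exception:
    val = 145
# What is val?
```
95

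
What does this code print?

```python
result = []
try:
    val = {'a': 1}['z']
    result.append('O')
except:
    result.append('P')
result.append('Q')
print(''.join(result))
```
PQ

Exception raised in try, caught by bare except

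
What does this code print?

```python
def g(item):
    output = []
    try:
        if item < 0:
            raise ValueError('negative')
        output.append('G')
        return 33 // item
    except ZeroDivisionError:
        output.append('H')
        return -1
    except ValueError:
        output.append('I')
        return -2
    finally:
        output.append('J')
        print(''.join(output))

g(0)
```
GHJ

item=0 causes ZeroDivisionError, caught, finally prints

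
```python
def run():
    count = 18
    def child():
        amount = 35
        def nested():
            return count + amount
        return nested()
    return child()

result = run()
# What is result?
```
53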